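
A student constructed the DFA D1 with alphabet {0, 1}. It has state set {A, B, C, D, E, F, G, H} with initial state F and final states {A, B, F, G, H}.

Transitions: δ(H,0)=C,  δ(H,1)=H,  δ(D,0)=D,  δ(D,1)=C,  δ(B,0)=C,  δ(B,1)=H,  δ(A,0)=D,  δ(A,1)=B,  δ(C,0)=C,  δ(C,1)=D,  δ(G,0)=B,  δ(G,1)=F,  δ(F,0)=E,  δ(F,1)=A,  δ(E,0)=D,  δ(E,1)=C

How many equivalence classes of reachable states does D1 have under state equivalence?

First remove the unreachable states {G}; 7 states remain.
P0 = {A,B,F,H} | {C,D,E}.
No further refinement is possible. Final partition (2 blocks): {A,B,F,H} | {C,D,E}.

2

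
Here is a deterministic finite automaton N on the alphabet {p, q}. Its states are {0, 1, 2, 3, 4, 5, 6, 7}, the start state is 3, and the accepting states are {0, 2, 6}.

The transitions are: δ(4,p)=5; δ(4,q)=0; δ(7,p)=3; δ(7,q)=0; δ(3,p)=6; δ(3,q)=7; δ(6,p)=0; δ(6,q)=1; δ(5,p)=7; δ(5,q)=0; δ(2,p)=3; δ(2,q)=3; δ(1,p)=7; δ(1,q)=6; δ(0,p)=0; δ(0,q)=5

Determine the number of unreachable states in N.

2

Starting at 3 and following transitions, the reachable set is {0, 1, 3, 5, 6, 7}. That leaves 2, 4 unreachable — 2 in total.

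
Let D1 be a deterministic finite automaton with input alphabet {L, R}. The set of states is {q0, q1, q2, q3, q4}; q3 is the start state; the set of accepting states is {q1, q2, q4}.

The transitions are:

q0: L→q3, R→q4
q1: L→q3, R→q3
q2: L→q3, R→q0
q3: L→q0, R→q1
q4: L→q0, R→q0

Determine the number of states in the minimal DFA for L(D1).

First remove the unreachable states {q2}; 4 states remain.
P0 = {q1,q4} | {q0,q3}.
No further refinement is possible. Final partition (2 blocks): {q1,q4} | {q0,q3}.

2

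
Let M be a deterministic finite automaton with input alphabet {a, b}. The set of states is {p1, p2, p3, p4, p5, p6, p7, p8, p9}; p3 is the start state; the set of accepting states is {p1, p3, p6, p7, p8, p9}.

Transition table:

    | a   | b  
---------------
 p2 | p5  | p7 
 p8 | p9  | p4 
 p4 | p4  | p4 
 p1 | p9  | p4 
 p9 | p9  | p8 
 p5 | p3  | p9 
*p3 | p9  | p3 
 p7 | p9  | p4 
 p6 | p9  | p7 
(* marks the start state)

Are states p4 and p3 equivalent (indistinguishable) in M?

First remove the unreachable states {p1,p2,p5,p6,p7}; 4 states remain.
P0 = {p3,p8,p9} | {p4}.
Split {p3,p8,p9} by δ(·,b) → {p3,p9} and {p8}.
On input b, block {p3,p9} splits into {p3} and {p9}.
The partition is now stable with 4 blocks: {p3} | {p4} | {p8} | {p9}.
p4 and p3 end up in different blocks, so they are distinguishable. For instance, the string 'ε' is accepted from only p3.

No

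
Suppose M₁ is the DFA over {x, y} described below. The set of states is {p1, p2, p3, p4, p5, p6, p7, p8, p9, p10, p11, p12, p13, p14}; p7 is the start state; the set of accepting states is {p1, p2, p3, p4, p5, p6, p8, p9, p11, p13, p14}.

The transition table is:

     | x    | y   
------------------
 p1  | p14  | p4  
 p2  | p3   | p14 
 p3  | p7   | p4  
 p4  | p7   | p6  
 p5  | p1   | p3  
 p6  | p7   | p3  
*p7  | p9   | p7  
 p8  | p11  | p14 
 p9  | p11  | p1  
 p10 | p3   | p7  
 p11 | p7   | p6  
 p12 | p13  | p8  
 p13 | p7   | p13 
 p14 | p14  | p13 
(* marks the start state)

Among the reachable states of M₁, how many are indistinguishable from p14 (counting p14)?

First remove the unreachable states {p2,p5,p8,p10,p12}; 9 states remain.
P0 = {p1,p3,p4,p6,p9,p11,p13,p14} | {p7}.
On input x, block {p1,p3,p4,p6,p9,p11,p13,p14} splits into {p3,p4,p6,p11,p13} and {p1,p9,p14}.
Refine {p1,p9,p14} on symbol x: members go to different blocks, giving {p1,p14} and {p9}.
Stable partition: {p3,p4,p6,p11,p13} | {p7} | {p1,p14} | {p9} — 4 equivalence classes.
The equivalence class containing p14 is {p1,p14}, of size 2.

2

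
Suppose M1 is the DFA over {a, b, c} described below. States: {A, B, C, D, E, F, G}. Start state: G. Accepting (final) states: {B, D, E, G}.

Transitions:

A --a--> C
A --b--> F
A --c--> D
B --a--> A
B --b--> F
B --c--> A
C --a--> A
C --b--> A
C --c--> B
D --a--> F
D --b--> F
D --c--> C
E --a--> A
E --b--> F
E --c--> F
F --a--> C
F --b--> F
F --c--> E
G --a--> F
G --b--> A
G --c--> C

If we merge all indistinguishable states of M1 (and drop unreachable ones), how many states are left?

2

All states are reachable from the start state.
P0 = {B,D,E,G} | {A,C,F}.
Stable partition: {B,D,E,G} | {A,C,F} — 2 equivalence classes.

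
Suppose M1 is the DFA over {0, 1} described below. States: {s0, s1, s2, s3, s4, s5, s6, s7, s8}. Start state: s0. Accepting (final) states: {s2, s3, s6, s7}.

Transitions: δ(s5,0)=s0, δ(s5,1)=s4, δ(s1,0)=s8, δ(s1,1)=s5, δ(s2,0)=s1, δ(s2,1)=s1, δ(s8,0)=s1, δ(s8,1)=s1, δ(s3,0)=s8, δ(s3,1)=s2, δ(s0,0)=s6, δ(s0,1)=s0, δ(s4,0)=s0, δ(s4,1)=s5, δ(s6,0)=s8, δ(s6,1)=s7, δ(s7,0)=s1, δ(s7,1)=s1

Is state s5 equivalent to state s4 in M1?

Reachable states from the start: {s0,s1,s4,s5,s6,s7,s8}. Unreachable: {s2,s3} — drop them.
P0 = {s6,s7} | {s0,s1,s4,s5,s8}.
Refine {s6,s7} on symbol 1: members go to different blocks, giving {s6} and {s7}.
Split {s0,s1,s4,s5,s8} by δ(·,0) → {s1,s4,s5,s8} and {s0}.
Split {s1,s4,s5,s8} by δ(·,0) → {s1,s8} and {s4,s5}.
Refine {s1,s8} on symbol 1: members go to different blocks, giving {s1} and {s8}.
No further refinement is possible. Final partition (6 blocks): {s6} | {s1} | {s7} | {s0} | {s4,s5} | {s8}.
s5 and s4 lie in the same block of the stable partition, so they are equivalent — no string distinguishes them.

Yes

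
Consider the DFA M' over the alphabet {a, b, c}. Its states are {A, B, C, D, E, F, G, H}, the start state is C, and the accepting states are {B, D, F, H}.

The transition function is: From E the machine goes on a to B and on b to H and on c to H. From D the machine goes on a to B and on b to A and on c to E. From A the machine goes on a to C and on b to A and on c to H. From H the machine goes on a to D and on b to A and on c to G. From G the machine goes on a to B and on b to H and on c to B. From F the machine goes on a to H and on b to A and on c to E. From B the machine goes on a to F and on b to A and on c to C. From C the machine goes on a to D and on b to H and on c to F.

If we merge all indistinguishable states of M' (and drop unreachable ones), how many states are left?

3

All states are reachable from the start state.
Initial partition by acceptance: {B,D,F,H} | {A,C,E,G}.
On input a, block {A,C,E,G} splits into {C,E,G} and {A}.
No further refinement is possible. Final partition (3 blocks): {B,D,F,H} | {C,E,G} | {A}.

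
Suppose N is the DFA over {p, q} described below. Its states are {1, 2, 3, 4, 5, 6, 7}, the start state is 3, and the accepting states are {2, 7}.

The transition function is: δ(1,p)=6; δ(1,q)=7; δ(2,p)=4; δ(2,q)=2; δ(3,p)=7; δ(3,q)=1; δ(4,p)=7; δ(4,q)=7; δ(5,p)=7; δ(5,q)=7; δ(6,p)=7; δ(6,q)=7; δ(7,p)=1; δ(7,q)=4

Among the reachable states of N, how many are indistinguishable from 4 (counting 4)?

States {2,5} cannot be reached from the start state, so discard them.
P0 = {7} | {1,3,4,6}.
Refine {1,3,4,6} on symbol p: members go to different blocks, giving {3,4,6} and {1}.
On input q, block {3,4,6} splits into {4,6} and {3}.
No further refinement is possible. Final partition (4 blocks): {7} | {4,6} | {1} | {3}.
State 4 belongs to the block {4,6}, which has 2 states.

2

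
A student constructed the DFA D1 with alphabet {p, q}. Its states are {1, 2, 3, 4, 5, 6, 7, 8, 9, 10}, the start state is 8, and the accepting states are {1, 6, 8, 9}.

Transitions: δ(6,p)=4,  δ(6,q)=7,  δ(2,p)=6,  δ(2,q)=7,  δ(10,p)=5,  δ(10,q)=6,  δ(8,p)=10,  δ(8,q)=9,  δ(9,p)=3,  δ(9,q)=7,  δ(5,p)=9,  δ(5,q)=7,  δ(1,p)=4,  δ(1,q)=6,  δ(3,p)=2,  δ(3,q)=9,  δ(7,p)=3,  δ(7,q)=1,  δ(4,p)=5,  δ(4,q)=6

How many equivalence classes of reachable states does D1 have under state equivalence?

P0 = {1,6,8,9} | {2,3,4,5,7,10}.
On input q, block {1,6,8,9} splits into {1,8} and {6,9}.
Split {2,3,4,5,7,10} by δ(·,p) → {3,4,7,10} and {2,5}.
Refine {3,4,7,10} on symbol p: members go to different blocks, giving {3,4,10} and {7}.
No further refinement is possible. Final partition (5 blocks): {1,8} | {3,4,10} | {6,9} | {2,5} | {7}.

5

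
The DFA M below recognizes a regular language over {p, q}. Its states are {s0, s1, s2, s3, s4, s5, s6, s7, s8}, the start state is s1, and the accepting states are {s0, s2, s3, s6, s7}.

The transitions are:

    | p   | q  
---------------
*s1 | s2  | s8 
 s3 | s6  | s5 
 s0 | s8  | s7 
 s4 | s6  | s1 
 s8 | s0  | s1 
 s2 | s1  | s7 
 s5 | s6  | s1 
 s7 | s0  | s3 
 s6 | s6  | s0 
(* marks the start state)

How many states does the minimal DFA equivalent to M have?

States {s4} cannot be reached from the start state, so discard them.
P0 = {s0,s2,s3,s6,s7} | {s1,s5,s8}.
Refine {s0,s2,s3,s6,s7} on symbol p: members go to different blocks, giving {s3,s6,s7} and {s0,s2}.
Split {s3,s6,s7} by δ(·,p) → {s3,s6} and {s7}.
On input q, block {s3,s6} splits into {s3} and {s6}.
On input p, block {s1,s5,s8} splits into {s1,s8} and {s5}.
Stable partition: {s3} | {s1,s8} | {s0,s2} | {s7} | {s6} | {s5} — 6 equivalence classes.

6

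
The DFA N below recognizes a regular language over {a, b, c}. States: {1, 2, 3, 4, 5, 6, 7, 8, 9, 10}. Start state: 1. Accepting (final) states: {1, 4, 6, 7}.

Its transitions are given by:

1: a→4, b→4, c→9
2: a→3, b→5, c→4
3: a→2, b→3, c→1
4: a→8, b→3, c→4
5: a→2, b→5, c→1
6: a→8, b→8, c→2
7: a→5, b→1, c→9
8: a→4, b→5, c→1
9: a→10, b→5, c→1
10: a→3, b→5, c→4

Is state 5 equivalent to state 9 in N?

First remove the unreachable states {6,7}; 8 states remain.
P0 = {1,4} | {2,3,5,8,9,10}.
Refine {1,4} on symbol a: members go to different blocks, giving {1} and {4}.
Refine {2,3,5,8,9,10} on symbol a: members go to different blocks, giving {2,3,5,9,10} and {8}.
Refine {2,3,5,9,10} on symbol c: members go to different blocks, giving {3,5,9} and {2,10}.
Stable partition: {1} | {3,5,9} | {4} | {8} | {2,10} — 5 equivalence classes.
5 and 9 lie in the same block of the stable partition, so they are equivalent — no string distinguishes them.

Yes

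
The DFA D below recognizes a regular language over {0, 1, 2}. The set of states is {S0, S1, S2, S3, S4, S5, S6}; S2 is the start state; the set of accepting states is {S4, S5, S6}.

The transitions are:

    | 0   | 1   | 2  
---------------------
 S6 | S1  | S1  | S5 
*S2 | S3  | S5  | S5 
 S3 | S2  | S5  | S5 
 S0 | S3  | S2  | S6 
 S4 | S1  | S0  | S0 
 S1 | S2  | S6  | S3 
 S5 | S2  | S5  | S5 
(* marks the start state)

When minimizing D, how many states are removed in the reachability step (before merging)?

4

BFS from S2 reaches {S2, S3, S5}; the 4 state(s) S0, S1, S4, S6 are never visited.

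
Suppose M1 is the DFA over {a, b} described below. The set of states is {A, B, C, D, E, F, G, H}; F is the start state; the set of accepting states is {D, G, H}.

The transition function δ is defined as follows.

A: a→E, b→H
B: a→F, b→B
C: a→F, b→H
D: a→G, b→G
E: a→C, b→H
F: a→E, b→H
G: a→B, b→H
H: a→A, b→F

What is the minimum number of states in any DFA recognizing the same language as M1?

2

States {B,D,G} cannot be reached from the start state, so discard them.
Initial partition by acceptance: {H} | {A,C,E,F}.
The partition is now stable with 2 blocks: {H} | {A,C,E,F}.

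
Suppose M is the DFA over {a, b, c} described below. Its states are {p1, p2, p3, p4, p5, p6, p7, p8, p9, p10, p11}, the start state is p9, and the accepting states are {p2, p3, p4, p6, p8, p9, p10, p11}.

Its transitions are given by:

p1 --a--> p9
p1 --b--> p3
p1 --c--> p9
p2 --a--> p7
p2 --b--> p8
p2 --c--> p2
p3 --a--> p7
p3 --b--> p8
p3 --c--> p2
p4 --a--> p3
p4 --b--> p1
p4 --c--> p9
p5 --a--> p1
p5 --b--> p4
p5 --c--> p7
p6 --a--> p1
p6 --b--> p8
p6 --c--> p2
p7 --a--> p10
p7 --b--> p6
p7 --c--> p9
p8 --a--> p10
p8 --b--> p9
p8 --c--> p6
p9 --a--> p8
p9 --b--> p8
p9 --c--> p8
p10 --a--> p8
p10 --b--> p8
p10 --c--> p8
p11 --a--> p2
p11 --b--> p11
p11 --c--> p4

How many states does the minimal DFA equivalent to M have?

4

Reachable states from the start: {p1,p2,p3,p6,p7,p8,p9,p10}. Unreachable: {p4,p5,p11} — drop them.
Start with accepting vs non-accepting: {p2,p3,p6,p8,p9,p10} | {p1,p7}.
Split {p2,p3,p6,p8,p9,p10} by δ(·,a) → {p2,p3,p6} and {p8,p9,p10}.
On input c, block {p8,p9,p10} splits into {p9,p10} and {p8}.
No further refinement is possible. Final partition (4 blocks): {p2,p3,p6} | {p1,p7} | {p9,p10} | {p8}.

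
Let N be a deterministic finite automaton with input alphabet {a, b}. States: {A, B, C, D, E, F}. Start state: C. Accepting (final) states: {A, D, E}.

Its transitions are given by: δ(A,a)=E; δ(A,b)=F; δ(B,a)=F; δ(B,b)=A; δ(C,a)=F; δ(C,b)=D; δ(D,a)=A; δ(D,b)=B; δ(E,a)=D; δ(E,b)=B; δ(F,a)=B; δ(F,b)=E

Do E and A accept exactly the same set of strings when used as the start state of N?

Initial partition by acceptance: {A,D,E} | {B,C,F}.
No further refinement is possible. Final partition (2 blocks): {A,D,E} | {B,C,F}.
E and A lie in the same block of the stable partition, so they are equivalent — no string distinguishes them.

Yes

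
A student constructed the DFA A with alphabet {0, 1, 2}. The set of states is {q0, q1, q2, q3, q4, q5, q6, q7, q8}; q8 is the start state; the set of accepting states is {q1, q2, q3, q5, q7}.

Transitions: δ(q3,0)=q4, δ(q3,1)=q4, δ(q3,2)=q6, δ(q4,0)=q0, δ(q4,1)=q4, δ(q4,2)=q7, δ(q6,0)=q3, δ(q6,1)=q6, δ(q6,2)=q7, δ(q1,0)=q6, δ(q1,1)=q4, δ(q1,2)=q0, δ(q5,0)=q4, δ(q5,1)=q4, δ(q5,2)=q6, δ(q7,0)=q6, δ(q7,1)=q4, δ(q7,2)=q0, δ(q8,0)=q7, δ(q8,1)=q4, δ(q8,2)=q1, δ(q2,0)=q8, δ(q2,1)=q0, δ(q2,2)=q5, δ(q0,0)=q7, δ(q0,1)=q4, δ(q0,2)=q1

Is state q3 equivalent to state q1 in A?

No

States {q2,q5} cannot be reached from the start state, so discard them.
Initial partition by acceptance: {q1,q3,q7} | {q0,q4,q6,q8}.
Split {q0,q4,q6,q8} by δ(·,0) → {q0,q6,q8} and {q4}.
Split {q1,q3,q7} by δ(·,0) → {q1,q7} and {q3}.
On input 0, block {q0,q6,q8} splits into {q0,q8} and {q6}.
No further refinement is possible. Final partition (5 blocks): {q1,q7} | {q0,q8} | {q4} | {q3} | {q6}.
q3 and q1 end up in different blocks, so they are distinguishable. For instance, the string '00' is accepted from only q1.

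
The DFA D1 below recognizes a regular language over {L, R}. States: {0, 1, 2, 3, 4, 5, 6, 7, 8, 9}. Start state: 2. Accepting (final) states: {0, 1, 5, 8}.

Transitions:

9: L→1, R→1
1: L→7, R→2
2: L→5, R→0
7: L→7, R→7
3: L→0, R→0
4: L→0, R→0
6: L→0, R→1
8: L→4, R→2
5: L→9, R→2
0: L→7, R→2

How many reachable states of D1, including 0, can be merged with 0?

2

States {3,4,6,8} cannot be reached from the start state, so discard them.
P0 = {0,1,5} | {2,7,9}.
Refine {2,7,9} on symbol L: members go to different blocks, giving {2,9} and {7}.
On input L, block {0,1,5} splits into {0,1} and {5}.
Split {2,9} by δ(·,L) → {2} and {9}.
The partition is now stable with 5 blocks: {0,1} | {2} | {7} | {5} | {9}.
State 0 belongs to the block {0,1}, which has 2 states.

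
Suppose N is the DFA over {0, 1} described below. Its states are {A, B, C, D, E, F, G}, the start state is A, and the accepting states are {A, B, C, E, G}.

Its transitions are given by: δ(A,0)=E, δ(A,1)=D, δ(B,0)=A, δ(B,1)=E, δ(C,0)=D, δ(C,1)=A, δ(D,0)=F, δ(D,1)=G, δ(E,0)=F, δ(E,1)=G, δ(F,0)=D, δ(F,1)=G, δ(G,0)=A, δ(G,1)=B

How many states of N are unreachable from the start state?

No path from A leads to C; the other 6 states are all reachable.

1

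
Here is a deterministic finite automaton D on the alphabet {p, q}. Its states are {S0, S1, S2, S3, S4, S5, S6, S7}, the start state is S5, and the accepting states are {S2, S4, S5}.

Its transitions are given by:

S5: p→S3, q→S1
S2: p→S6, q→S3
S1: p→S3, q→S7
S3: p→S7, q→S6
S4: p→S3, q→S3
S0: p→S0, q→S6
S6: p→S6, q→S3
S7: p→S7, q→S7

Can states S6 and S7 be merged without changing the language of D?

States {S0,S2,S4} cannot be reached from the start state, so discard them.
Start with accepting vs non-accepting: {S5} | {S1,S3,S6,S7}.
No further refinement is possible. Final partition (2 blocks): {S5} | {S1,S3,S6,S7}.
S6 and S7 lie in the same block of the stable partition, so they are equivalent — no string distinguishes them.

Yes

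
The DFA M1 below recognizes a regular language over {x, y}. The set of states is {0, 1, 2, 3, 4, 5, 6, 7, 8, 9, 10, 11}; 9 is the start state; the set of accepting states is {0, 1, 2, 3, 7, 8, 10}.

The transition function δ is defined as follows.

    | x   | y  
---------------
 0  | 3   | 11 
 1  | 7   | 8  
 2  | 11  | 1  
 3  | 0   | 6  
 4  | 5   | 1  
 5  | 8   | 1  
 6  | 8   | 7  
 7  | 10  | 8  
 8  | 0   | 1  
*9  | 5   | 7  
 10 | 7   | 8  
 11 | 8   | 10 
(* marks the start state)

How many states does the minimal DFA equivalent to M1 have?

Reachable states from the start: {0,1,3,5,6,7,8,9,10,11}. Unreachable: {2,4} — drop them.
Initial partition by acceptance: {0,1,3,7,8,10} | {5,6,9,11}.
On input y, block {0,1,3,7,8,10} splits into {1,7,8,10} and {0,3}.
Split {1,7,8,10} by δ(·,x) → {1,7,10} and {8}.
On input x, block {5,6,9,11} splits into {5,6,11} and {9}.
Stable partition: {1,7,10} | {5,6,11} | {0,3} | {8} | {9} — 5 equivalence classes.

5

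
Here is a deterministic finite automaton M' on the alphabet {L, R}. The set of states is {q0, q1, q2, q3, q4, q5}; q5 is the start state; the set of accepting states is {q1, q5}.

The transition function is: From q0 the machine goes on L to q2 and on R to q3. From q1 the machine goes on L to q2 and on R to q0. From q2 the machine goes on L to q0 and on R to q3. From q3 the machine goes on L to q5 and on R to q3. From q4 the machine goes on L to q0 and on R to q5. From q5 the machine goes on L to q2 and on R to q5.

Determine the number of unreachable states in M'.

2

BFS from q5 reaches {q0, q2, q3, q5}; the 2 state(s) q1, q4 are never visited.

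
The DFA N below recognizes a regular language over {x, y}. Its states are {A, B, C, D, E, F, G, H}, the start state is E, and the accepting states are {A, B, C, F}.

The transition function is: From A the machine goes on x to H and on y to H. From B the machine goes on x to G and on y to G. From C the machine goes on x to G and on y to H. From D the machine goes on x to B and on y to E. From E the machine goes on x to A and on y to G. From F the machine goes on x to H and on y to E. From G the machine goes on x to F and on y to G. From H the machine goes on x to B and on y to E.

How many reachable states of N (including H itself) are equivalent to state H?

First remove the unreachable states {C,D}; 6 states remain.
Initial partition by acceptance: {A,B,F} | {E,G,H}.
Stable partition: {A,B,F} | {E,G,H} — 2 equivalence classes.
State H belongs to the block {E,G,H}, which has 3 states.

3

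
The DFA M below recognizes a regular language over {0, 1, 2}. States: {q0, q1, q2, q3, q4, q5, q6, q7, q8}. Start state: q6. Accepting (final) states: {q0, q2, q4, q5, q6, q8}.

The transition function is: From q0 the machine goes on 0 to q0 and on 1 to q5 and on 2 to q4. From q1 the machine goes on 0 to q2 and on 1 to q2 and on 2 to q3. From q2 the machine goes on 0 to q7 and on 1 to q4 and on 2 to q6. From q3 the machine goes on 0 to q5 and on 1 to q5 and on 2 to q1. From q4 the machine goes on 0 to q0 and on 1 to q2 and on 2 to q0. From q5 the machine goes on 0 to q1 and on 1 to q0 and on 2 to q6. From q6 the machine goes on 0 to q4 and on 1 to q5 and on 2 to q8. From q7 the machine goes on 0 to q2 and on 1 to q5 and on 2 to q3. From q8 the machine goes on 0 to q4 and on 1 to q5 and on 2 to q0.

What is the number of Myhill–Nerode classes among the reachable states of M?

All states are reachable from the start state.
Initial partition by acceptance: {q0,q2,q4,q5,q6,q8} | {q1,q3,q7}.
Refine {q0,q2,q4,q5,q6,q8} on symbol 0: members go to different blocks, giving {q0,q4,q6,q8} and {q2,q5}.
No further refinement is possible. Final partition (3 blocks): {q0,q4,q6,q8} | {q1,q3,q7} | {q2,q5}.

3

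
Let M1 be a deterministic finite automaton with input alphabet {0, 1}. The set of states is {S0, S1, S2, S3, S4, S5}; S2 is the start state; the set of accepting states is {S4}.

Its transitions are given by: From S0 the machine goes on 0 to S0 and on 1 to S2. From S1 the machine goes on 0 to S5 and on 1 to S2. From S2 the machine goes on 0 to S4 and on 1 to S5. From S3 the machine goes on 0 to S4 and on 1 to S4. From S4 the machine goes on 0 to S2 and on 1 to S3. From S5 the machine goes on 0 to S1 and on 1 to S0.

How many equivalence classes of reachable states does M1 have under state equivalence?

All states are reachable from the start state.
P0 = {S4} | {S0,S1,S2,S3,S5}.
Split {S0,S1,S2,S3,S5} by δ(·,0) → {S0,S1,S5} and {S2,S3}.
Split {S0,S1,S5} by δ(·,1) → {S0,S1} and {S5}.
Refine {S0,S1} on symbol 0: members go to different blocks, giving {S0} and {S1}.
On input 1, block {S2,S3} splits into {S2} and {S3}.
Stable partition: {S4} | {S0} | {S2} | {S5} | {S1} | {S3} — 6 equivalence classes.

6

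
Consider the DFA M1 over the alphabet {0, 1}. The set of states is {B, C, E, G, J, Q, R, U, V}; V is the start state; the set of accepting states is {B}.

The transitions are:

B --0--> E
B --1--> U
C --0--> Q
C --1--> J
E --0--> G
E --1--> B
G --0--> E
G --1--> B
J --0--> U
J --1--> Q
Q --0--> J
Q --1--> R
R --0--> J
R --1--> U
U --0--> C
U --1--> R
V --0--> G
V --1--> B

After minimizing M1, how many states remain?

All states are reachable from the start state.
P0 = {B} | {C,E,G,J,Q,R,U,V}.
Refine {C,E,G,J,Q,R,U,V} on symbol 1: members go to different blocks, giving {C,J,Q,R,U} and {E,G,V}.
The partition is now stable with 3 blocks: {B} | {C,J,Q,R,U} | {E,G,V}.

3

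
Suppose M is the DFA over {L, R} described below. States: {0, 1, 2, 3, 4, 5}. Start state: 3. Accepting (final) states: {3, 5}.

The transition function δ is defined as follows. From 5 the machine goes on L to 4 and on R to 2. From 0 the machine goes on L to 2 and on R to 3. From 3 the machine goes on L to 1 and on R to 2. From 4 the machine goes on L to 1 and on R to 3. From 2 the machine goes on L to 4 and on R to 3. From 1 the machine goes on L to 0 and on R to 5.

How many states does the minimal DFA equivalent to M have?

2

Initial partition by acceptance: {3,5} | {0,1,2,4}.
Stable partition: {3,5} | {0,1,2,4} — 2 equivalence classes.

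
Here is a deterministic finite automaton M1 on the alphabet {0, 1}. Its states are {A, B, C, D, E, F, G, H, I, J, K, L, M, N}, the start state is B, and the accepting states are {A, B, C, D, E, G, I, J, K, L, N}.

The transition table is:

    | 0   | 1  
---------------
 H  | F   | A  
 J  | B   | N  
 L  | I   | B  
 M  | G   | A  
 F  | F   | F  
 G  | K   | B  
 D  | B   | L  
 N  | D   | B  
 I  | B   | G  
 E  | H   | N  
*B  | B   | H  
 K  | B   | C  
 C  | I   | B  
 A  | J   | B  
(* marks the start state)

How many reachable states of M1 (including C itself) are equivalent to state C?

Reachable states from the start: {A,B,C,D,F,G,H,I,J,K,L,N}. Unreachable: {E,M} — drop them.
Initial partition by acceptance: {A,B,C,D,G,I,J,K,L,N} | {F,H}.
Split {A,B,C,D,G,I,J,K,L,N} by δ(·,1) → {A,C,D,G,I,J,K,L,N} and {B}.
On input 0, block {A,C,D,G,I,J,K,L,N} splits into {A,C,G,L,N} and {D,I,J,K}.
On input 1, block {F,H} splits into {F} and {H}.
No further refinement is possible. Final partition (5 blocks): {A,C,G,L,N} | {F} | {B} | {D,I,J,K} | {H}.
The equivalence class containing C is {A,C,G,L,N}, of size 5.

5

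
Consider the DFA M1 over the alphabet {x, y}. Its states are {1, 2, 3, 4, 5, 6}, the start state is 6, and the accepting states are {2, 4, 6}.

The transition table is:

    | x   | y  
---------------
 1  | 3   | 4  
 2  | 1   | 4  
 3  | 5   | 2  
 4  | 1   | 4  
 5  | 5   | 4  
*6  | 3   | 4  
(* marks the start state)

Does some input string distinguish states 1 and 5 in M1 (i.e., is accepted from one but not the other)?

No

Initial partition by acceptance: {2,4,6} | {1,3,5}.
The partition is now stable with 2 blocks: {2,4,6} | {1,3,5}.
1 and 5 lie in the same block of the stable partition, so they are equivalent — no string distinguishes them.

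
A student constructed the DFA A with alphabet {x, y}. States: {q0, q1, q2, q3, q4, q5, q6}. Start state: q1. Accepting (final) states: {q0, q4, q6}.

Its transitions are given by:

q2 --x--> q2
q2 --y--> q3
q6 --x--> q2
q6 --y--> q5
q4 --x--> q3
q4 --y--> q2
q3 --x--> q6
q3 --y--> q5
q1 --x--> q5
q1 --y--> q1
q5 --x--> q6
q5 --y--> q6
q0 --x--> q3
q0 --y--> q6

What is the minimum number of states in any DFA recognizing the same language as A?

Reachable states from the start: {q1,q2,q3,q5,q6}. Unreachable: {q0,q4} — drop them.
Initial partition by acceptance: {q6} | {q1,q2,q3,q5}.
Split {q1,q2,q3,q5} by δ(·,x) → {q1,q2} and {q3,q5}.
Refine {q1,q2} on symbol x: members go to different blocks, giving {q1} and {q2}.
Split {q3,q5} by δ(·,y) → {q3} and {q5}.
No further refinement is possible. Final partition (5 blocks): {q6} | {q1} | {q3} | {q2} | {q5}.

5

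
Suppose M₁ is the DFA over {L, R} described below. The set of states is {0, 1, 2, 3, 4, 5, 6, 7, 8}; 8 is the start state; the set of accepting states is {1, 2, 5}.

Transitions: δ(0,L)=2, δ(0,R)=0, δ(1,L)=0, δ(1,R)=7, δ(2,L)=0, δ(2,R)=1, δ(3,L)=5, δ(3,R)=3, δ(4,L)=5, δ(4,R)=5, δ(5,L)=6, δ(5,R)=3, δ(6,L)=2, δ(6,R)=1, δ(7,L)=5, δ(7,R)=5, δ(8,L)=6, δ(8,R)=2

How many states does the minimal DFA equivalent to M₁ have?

Reachable states from the start: {0,1,2,3,5,6,7,8}. Unreachable: {4} — drop them.
Initial partition by acceptance: {1,2,5} | {0,3,6,7,8}.
Refine {1,2,5} on symbol R: members go to different blocks, giving {1,5} and {2}.
On input L, block {0,3,6,7,8} splits into {0,6} and {3,7} and {8}.
Refine {0,6} on symbol R: members go to different blocks, giving {0} and {6}.
Refine {1,5} on symbol L: members go to different blocks, giving {1} and {5}.
Refine {3,7} on symbol R: members go to different blocks, giving {3} and {7}.
No further refinement is possible. Final partition (8 blocks): {1} | {0} | {2} | {3} | {8} | {6} | {5} | {7}.

8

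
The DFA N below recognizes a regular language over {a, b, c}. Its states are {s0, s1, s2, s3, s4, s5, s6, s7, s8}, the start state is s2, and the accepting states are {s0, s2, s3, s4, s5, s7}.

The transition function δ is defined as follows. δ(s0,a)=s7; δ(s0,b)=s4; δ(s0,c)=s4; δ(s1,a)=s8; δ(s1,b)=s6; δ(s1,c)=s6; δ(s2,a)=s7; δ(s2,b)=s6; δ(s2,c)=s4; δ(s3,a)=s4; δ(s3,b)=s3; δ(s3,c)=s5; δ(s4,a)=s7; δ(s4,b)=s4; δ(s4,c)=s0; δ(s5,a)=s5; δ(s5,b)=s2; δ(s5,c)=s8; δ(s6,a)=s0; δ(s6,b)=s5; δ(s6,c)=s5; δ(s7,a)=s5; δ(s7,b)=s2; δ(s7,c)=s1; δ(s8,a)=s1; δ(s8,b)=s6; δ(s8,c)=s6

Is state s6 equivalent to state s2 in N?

No

First remove the unreachable states {s3}; 8 states remain.
Initial partition by acceptance: {s0,s2,s4,s5,s7} | {s1,s6,s8}.
Refine {s0,s2,s4,s5,s7} on symbol b: members go to different blocks, giving {s0,s4,s5,s7} and {s2}.
Refine {s0,s4,s5,s7} on symbol b: members go to different blocks, giving {s0,s4} and {s5,s7}.
On input a, block {s1,s6,s8} splits into {s1,s8} and {s6}.
The partition is now stable with 5 blocks: {s0,s4} | {s1,s8} | {s2} | {s5,s7} | {s6}.
s6 and s2 end up in different blocks, so they are distinguishable. For instance, the string 'ε' is accepted from only s2.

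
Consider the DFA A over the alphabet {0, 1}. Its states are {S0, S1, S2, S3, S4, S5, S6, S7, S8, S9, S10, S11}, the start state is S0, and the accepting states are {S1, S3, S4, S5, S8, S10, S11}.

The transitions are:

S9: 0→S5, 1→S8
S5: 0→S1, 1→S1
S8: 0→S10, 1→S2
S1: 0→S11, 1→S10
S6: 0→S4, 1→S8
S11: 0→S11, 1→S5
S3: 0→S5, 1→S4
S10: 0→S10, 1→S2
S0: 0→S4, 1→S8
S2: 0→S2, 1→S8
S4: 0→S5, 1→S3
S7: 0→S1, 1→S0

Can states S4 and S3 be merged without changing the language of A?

First remove the unreachable states {S6,S7,S9}; 9 states remain.
Start with accepting vs non-accepting: {S1,S3,S4,S5,S8,S10,S11} | {S0,S2}.
On input 1, block {S1,S3,S4,S5,S8,S10,S11} splits into {S1,S3,S4,S5,S11} and {S8,S10}.
Refine {S1,S3,S4,S5,S11} on symbol 1: members go to different blocks, giving {S3,S4,S5,S11} and {S1}.
Split {S3,S4,S5,S11} by δ(·,0) → {S3,S4,S11} and {S5}.
Refine {S3,S4,S11} on symbol 0: members go to different blocks, giving {S3,S4} and {S11}.
Refine {S0,S2} on symbol 0: members go to different blocks, giving {S0} and {S2}.
No further refinement is possible. Final partition (7 blocks): {S3,S4} | {S0} | {S8,S10} | {S1} | {S5} | {S11} | {S2}.
S4 and S3 lie in the same block of the stable partition, so they are equivalent — no string distinguishes them.

Yes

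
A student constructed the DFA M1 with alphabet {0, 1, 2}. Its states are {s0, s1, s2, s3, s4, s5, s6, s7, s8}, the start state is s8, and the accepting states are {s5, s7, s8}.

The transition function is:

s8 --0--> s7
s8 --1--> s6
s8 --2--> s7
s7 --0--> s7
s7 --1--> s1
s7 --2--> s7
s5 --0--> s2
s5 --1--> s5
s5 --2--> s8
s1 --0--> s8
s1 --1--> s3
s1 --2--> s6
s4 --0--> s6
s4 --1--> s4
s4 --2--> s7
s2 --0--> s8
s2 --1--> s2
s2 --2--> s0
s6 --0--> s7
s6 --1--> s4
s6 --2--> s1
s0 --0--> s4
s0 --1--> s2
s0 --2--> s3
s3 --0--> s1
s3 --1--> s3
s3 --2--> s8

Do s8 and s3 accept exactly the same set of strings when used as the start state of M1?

States {s0,s2,s5} cannot be reached from the start state, so discard them.
P0 = {s7,s8} | {s1,s3,s4,s6}.
Split {s1,s3,s4,s6} by δ(·,0) → {s1,s6} and {s3,s4}.
No further refinement is possible. Final partition (3 blocks): {s7,s8} | {s1,s6} | {s3,s4}.
s8 and s3 end up in different blocks, so they are distinguishable. For instance, the string 'ε' is accepted from only s8.

No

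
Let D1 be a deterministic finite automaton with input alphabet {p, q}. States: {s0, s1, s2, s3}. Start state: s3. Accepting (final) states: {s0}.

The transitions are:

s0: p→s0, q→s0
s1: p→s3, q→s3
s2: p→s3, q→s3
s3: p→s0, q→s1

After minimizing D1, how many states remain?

3

First remove the unreachable states {s2}; 3 states remain.
Start with accepting vs non-accepting: {s0} | {s1,s3}.
On input p, block {s1,s3} splits into {s1} and {s3}.
Stable partition: {s0} | {s1} | {s3} — 3 equivalence classes.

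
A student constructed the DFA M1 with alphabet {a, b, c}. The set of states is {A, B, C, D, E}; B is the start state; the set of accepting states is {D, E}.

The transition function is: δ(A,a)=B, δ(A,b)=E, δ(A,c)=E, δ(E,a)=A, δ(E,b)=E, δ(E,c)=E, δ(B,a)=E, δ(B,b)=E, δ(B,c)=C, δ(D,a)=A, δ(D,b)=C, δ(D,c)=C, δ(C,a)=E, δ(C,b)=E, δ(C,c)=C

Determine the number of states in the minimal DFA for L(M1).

States {D} cannot be reached from the start state, so discard them.
Initial partition by acceptance: {E} | {A,B,C}.
Refine {A,B,C} on symbol a: members go to different blocks, giving {B,C} and {A}.
Stable partition: {E} | {B,C} | {A} — 3 equivalence classes.

3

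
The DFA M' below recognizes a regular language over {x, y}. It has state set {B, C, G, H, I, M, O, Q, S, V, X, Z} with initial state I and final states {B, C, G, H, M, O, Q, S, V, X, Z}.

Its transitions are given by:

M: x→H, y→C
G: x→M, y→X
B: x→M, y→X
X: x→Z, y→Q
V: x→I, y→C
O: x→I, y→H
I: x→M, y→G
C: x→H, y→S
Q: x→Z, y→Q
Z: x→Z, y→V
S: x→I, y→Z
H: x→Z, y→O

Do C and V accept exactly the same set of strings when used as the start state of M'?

States {B} cannot be reached from the start state, so discard them.
Start with accepting vs non-accepting: {C,G,H,M,O,Q,S,V,X,Z} | {I}.
Refine {C,G,H,M,O,Q,S,V,X,Z} on symbol x: members go to different blocks, giving {C,G,H,M,Q,X,Z} and {O,S,V}.
Split {C,G,H,M,Q,X,Z} by δ(·,y) → {G,M,Q,X} and {C,H,Z}.
Refine {G,M,Q,X} on symbol x: members go to different blocks, giving {M,Q,X} and {G}.
Refine {M,Q,X} on symbol y: members go to different blocks, giving {Q,X} and {M}.
The partition is now stable with 6 blocks: {Q,X} | {I} | {O,S,V} | {C,H,Z} | {G} | {M}.
C and V end up in different blocks, so they are distinguishable. For instance, the string 'x' is accepted from only C.

No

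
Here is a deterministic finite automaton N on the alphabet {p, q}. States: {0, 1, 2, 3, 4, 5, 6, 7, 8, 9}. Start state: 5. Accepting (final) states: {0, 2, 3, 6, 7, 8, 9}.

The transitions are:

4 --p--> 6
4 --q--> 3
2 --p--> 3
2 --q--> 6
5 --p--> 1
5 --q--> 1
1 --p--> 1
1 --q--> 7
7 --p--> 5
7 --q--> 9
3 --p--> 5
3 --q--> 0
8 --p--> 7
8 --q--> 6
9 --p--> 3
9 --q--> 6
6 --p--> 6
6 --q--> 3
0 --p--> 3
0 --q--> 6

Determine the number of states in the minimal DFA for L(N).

States {2,4,8} cannot be reached from the start state, so discard them.
P0 = {0,3,6,7,9} | {1,5}.
Refine {0,3,6,7,9} on symbol p: members go to different blocks, giving {0,6,9} and {3,7}.
On input p, block {0,6,9} splits into {0,9} and {6}.
Refine {1,5} on symbol q: members go to different blocks, giving {1} and {5}.
The partition is now stable with 5 blocks: {0,9} | {1} | {3,7} | {6} | {5}.

5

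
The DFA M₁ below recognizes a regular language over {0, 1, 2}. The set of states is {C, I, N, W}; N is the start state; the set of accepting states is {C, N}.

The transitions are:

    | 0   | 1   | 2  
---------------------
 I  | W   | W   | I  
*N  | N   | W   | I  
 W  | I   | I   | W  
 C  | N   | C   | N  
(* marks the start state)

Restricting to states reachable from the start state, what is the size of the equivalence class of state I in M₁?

First remove the unreachable states {C}; 3 states remain.
P0 = {N} | {I,W}.
Stable partition: {N} | {I,W} — 2 equivalence classes.
The equivalence class containing I is {I,W}, of size 2.

2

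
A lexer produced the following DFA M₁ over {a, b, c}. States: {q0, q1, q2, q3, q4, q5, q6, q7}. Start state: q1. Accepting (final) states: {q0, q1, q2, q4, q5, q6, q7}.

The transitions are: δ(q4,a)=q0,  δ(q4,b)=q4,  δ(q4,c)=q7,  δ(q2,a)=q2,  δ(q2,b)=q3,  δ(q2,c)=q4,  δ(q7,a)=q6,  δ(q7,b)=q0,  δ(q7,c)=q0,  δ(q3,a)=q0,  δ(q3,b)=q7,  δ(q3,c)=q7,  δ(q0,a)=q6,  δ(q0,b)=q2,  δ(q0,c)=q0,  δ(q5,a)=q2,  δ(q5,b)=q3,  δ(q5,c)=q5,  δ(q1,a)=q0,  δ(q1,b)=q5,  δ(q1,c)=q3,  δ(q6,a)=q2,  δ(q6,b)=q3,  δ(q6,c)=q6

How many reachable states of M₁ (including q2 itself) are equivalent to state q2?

1

Initial partition by acceptance: {q0,q1,q2,q4,q5,q6,q7} | {q3}.
On input b, block {q0,q1,q2,q4,q5,q6,q7} splits into {q0,q1,q4,q7} and {q2,q5,q6}.
Split {q0,q1,q4,q7} by δ(·,a) → {q0,q7} and {q1,q4}.
On input b, block {q0,q7} splits into {q0} and {q7}.
Refine {q2,q5,q6} on symbol c: members go to different blocks, giving {q5,q6} and {q2}.
On input b, block {q1,q4} splits into {q1} and {q4}.
Stable partition: {q0} | {q3} | {q5,q6} | {q1} | {q7} | {q2} | {q4} — 7 equivalence classes.
The equivalence class containing q2 is {q2}, of size 1.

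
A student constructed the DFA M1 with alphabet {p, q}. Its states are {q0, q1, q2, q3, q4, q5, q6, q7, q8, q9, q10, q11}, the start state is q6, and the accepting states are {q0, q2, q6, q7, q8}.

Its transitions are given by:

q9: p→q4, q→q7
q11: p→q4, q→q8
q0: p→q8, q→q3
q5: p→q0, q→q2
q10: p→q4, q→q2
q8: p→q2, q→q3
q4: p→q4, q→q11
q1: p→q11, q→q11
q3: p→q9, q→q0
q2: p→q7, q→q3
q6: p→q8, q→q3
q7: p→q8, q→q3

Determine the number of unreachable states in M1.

3

Starting at q6 and following transitions, the reachable set is {q0, q2, q3, q4, q6, q7, q8, q9, q11}. That leaves q1, q5, q10 unreachable — 3 in total.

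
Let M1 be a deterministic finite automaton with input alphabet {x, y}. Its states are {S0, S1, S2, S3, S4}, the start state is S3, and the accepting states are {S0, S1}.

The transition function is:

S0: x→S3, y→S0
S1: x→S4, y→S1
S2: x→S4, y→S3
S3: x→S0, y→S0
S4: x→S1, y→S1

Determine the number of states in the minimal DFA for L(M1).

2

States {S1,S2,S4} cannot be reached from the start state, so discard them.
Start with accepting vs non-accepting: {S0} | {S3}.
Stable partition: {S0} | {S3} — 2 equivalence classes.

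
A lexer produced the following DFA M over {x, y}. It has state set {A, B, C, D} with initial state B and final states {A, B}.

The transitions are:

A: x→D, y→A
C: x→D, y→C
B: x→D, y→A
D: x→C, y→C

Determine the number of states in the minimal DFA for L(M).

2

All states are reachable from the start state.
Start with accepting vs non-accepting: {A,B} | {C,D}.
The partition is now stable with 2 blocks: {A,B} | {C,D}.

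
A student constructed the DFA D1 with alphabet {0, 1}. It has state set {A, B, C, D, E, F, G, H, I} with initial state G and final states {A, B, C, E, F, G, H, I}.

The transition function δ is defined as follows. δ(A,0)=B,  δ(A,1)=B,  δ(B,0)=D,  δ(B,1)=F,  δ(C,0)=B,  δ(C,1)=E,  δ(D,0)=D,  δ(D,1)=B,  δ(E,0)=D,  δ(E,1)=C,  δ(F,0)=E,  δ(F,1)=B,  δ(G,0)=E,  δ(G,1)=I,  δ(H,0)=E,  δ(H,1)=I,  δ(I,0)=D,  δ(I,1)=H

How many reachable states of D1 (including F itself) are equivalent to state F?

4

Reachable states from the start: {B,C,D,E,F,G,H,I}. Unreachable: {A} — drop them.
P0 = {B,C,E,F,G,H,I} | {D}.
Refine {B,C,E,F,G,H,I} on symbol 0: members go to different blocks, giving {C,F,G,H} and {B,E,I}.
No further refinement is possible. Final partition (3 blocks): {C,F,G,H} | {D} | {B,E,I}.
The equivalence class containing F is {C,F,G,H}, of size 4.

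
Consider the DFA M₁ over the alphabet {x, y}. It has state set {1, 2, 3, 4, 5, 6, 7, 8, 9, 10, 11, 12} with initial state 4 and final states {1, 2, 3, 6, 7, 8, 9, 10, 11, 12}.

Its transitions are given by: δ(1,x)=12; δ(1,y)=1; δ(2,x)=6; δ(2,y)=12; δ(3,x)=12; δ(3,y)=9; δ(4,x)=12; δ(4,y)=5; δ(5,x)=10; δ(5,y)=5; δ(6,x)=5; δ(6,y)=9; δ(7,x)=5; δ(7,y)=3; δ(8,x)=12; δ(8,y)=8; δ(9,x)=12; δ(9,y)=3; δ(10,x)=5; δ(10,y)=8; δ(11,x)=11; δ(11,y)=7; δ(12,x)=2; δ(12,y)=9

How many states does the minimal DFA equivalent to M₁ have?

6

States {1,7,11} cannot be reached from the start state, so discard them.
Initial partition by acceptance: {2,3,6,8,9,10,12} | {4,5}.
Split {2,3,6,8,9,10,12} by δ(·,x) → {2,3,8,9,12} and {6,10}.
Refine {2,3,8,9,12} on symbol x: members go to different blocks, giving {3,8,9,12} and {2}.
Split {3,8,9,12} by δ(·,x) → {3,8,9} and {12}.
Split {4,5} by δ(·,x) → {4} and {5}.
The partition is now stable with 6 blocks: {3,8,9} | {4} | {6,10} | {2} | {12} | {5}.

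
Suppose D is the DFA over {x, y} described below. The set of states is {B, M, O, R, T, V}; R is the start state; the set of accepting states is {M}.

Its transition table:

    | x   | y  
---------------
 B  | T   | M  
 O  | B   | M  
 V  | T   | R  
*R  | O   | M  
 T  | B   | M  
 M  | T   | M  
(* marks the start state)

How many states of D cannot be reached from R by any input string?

1

Starting at R and following transitions, the reachable set is {B, M, O, R, T}. That leaves V unreachable — 1 in total.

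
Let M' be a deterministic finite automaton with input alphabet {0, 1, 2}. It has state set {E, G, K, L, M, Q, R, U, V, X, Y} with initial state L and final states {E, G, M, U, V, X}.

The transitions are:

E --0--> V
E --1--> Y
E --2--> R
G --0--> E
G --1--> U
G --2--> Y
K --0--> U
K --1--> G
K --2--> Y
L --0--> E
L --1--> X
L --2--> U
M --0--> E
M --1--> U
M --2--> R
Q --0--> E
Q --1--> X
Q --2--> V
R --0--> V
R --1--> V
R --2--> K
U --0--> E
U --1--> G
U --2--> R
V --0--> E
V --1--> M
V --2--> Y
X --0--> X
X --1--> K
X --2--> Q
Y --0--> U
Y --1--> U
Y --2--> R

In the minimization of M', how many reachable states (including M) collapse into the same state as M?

4

All states are reachable from the start state.
Initial partition by acceptance: {E,G,M,U,V,X} | {K,L,Q,R,Y}.
Split {E,G,M,U,V,X} by δ(·,1) → {G,M,U,V} and {E,X}.
Refine {K,L,Q,R,Y} on symbol 0: members go to different blocks, giving {K,R,Y} and {L,Q}.
On input 0, block {E,X} splits into {X} and {E}.
No further refinement is possible. Final partition (5 blocks): {G,M,U,V} | {K,R,Y} | {X} | {L,Q} | {E}.
State M belongs to the block {G,M,U,V}, which has 4 states.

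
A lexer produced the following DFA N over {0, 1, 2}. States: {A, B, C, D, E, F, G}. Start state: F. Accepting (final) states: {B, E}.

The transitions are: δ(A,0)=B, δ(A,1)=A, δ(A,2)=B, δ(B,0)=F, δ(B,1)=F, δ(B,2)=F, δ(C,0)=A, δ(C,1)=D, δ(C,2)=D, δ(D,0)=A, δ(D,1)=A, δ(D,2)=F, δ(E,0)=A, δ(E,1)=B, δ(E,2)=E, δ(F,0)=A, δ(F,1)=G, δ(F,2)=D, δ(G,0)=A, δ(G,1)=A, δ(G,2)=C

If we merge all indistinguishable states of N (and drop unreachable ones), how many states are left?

4

Reachable states from the start: {A,B,C,D,F,G}. Unreachable: {E} — drop them.
Start with accepting vs non-accepting: {B} | {A,C,D,F,G}.
Refine {A,C,D,F,G} on symbol 0: members go to different blocks, giving {C,D,F,G} and {A}.
On input 1, block {C,D,F,G} splits into {C,F} and {D,G}.
No further refinement is possible. Final partition (4 blocks): {B} | {C,F} | {A} | {D,G}.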